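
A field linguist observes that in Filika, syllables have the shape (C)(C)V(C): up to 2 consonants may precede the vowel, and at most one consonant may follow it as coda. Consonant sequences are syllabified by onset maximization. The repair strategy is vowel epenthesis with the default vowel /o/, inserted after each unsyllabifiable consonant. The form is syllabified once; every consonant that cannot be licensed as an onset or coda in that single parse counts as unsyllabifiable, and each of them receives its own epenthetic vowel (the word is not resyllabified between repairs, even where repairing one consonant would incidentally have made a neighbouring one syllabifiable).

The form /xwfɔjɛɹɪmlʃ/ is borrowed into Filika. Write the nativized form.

The consonants /x/, /l/, /ʃ/ cannot be parsed into a legal (C)(C)V(C) syllable (at most one coda consonant is licensed; onsets may contain at most 2 consonants).
Epenthesis after each stranded consonant: /x/ → /xo/, /l/ → /lo/, /ʃ/ → /ʃo/.

xowfɔjɛɹɪmloʃo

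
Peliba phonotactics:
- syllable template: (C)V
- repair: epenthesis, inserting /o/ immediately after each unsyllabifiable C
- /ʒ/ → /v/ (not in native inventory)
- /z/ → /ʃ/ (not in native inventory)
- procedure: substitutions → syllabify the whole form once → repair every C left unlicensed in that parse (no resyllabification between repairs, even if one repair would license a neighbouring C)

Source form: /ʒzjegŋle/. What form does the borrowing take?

voʃojegoŋole

Substitution: /ʒ/ → /v/, /z/ → /ʃ/, giving /vʃjegŋle/.
The consonants /v/, /ʃ/, /g/, /ŋ/ cannot be parsed into a legal (C)V syllable (no codas are permitted; onsets are limited to one consonant).
Each unlicensed consonant becomes the onset of a new syllable: /v/ → /vo/, /ʃ/ → /ʃo/, /g/ → /go/, /ŋ/ → /ŋo/.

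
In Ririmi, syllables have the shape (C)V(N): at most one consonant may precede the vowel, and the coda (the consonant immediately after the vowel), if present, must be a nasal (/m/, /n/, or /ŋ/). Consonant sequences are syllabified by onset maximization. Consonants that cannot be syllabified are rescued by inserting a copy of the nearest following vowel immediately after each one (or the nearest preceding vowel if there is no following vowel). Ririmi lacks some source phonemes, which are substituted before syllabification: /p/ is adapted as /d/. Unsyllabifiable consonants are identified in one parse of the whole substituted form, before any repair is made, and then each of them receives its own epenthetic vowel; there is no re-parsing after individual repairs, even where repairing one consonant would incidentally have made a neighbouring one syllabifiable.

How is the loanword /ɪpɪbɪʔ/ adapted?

ɪdɪbɪʔɪ

Substitution: /p/ → /d/, giving /ɪdɪbɪʔ/.
Under (C)V(N), the unsyllabifiable consonants are /ʔ/ (only a nasal (/m/, /n/, or /ŋ/) is licensed in coda position; onsets are limited to one consonant).
Each unlicensed consonant becomes the onset of a new syllable: /ʔ/ → /ʔɪ/.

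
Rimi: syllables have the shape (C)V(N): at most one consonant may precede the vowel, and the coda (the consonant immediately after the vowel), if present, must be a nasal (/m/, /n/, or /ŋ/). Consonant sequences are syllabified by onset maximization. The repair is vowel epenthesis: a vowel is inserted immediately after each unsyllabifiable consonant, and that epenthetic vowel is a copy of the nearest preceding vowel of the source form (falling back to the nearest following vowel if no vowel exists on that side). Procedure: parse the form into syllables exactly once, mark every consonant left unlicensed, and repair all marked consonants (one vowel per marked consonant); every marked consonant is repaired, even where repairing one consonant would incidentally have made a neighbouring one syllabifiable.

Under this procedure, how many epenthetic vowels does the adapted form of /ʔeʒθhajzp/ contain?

The unsyllabifiable consonants are /ʒ/, /θ/, /j/, /z/, /p/; each receives one epenthetic vowel.

5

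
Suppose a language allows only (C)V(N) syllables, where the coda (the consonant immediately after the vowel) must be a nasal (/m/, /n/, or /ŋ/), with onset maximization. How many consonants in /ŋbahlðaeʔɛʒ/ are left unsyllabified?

4

Syllabifying with onset maximization leaves /ŋ/, /h/, /l/, /ʒ/ stranded (only a nasal (/m/, /n/, or /ŋ/) is licensed in coda position; onsets are limited to one consonant).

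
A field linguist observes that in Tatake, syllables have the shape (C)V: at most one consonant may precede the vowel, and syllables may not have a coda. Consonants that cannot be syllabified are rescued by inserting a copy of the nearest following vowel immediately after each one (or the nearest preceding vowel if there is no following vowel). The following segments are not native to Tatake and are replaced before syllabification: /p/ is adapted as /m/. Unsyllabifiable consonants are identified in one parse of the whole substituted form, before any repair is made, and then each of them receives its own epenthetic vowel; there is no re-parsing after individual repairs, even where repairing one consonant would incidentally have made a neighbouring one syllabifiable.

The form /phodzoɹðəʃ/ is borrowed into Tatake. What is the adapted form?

mohodozoɹəðəʃə

Substitution: /p/ → /m/, giving /mhodzoɹðəʃ/.
The consonants /m/, /d/, /ɹ/, /ʃ/ cannot be parsed into a legal (C)V syllable (no codas are permitted; onsets are limited to one consonant).
Epenthesis after each stranded consonant: /m/ → /mo/, /d/ → /do/, /ɹ/ → /ɹə/, /ʃ/ → /ʃə/.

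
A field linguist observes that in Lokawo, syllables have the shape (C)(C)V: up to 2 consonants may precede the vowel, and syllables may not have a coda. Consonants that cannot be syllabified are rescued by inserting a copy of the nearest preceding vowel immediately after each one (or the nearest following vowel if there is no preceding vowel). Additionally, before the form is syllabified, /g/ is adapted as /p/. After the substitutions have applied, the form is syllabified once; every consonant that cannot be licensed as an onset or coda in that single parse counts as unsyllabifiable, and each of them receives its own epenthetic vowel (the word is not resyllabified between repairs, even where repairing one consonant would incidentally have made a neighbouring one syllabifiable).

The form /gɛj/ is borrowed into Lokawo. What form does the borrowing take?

pɛjɛ

Substitution: /g/ → /p/, giving /pɛj/.
The consonants /j/ cannot be parsed into a legal (C)(C)V syllable (no codas are permitted; onsets may contain at most 2 consonants).
Epenthesis after each stranded consonant: /j/ → /jɛ/.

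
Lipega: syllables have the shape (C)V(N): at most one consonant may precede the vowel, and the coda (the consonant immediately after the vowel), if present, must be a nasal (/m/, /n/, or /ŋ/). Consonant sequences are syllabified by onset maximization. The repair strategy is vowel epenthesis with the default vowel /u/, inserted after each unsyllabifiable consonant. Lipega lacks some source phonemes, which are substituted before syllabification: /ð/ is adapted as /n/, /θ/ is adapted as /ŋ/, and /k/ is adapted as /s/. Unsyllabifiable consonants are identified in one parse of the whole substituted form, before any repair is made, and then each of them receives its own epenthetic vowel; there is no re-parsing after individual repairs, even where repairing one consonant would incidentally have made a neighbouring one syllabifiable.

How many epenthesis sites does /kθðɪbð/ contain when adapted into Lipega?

After substitution the input is /sŋnɪbn/.
The unsyllabifiable consonants are /s/, /ŋ/, /b/, /n/; each receives one epenthetic vowel.

4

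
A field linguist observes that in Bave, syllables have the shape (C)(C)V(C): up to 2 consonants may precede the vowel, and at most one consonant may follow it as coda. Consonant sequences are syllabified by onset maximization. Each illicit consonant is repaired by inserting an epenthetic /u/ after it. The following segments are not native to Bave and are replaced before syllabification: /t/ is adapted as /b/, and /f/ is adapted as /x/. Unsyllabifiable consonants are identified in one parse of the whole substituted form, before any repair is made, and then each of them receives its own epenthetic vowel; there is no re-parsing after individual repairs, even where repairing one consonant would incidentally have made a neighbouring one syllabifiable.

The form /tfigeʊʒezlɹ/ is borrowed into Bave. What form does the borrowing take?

bxigeʊʒezluɹu

Substitution: /t/ → /b/, /f/ → /x/, giving /bxigeʊʒezlɹ/.
The consonants /l/, /ɹ/ cannot be parsed into a legal (C)(C)V(C) syllable (at most one coda consonant is licensed; onsets may contain at most 2 consonants).
Each unlicensed consonant becomes the onset of a new syllable: /l/ → /lu/, /ɹ/ → /ɹu/.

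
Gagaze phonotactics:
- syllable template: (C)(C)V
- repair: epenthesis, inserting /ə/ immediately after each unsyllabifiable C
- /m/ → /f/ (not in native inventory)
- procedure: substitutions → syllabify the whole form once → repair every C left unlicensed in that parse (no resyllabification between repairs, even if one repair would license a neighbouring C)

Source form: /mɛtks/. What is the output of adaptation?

fɛtəkəsə

Substitution: /m/ → /f/, giving /fɛtks/.
The consonants /t/, /k/, /s/ cannot be parsed into a legal (C)(C)V syllable (no codas are permitted; onsets may contain at most 2 consonants).
Epenthesis after each stranded consonant: /t/ → /tə/, /k/ → /kə/, /s/ → /sə/.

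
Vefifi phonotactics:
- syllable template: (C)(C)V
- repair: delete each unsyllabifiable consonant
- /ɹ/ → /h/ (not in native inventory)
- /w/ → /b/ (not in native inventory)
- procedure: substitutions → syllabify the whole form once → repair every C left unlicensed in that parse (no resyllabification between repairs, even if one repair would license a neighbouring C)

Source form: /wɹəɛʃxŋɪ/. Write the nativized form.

bhəɛxŋɪ

Substitution: /w/ → /b/, /ɹ/ → /h/, giving /bhəɛʃxŋɪ/.
The consonants /ʃ/ cannot be parsed into a legal (C)(C)V syllable (no codas are permitted; onsets may contain at most 2 consonants).
Deletion applies to /ʃ/.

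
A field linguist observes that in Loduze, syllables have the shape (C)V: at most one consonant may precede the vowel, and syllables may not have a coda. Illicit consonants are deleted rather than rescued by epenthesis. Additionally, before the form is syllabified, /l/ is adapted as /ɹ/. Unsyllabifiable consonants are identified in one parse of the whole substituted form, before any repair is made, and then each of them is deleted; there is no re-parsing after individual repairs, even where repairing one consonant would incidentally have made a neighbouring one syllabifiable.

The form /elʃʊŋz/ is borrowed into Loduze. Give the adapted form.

eʃʊ

Substitution: /l/ → /ɹ/, giving /eɹʃʊŋz/.
Syllabifying with onset maximization leaves /ɹ/, /ŋ/, /z/ stranded (no codas are permitted; onsets are limited to one consonant).
Deletion applies to /ɹ/, /ŋ/, /z/.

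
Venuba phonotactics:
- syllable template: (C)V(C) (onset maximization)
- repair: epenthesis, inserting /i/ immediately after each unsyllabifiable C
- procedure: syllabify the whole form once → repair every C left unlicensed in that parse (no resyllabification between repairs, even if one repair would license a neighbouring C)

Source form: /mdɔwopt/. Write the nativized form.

midɔwopti

Syllabifying with onset maximization leaves /m/, /t/ stranded (at most one coda consonant is licensed; onsets are limited to one consonant).
Epenthesis after each stranded consonant: /m/ → /mi/, /t/ → /ti/.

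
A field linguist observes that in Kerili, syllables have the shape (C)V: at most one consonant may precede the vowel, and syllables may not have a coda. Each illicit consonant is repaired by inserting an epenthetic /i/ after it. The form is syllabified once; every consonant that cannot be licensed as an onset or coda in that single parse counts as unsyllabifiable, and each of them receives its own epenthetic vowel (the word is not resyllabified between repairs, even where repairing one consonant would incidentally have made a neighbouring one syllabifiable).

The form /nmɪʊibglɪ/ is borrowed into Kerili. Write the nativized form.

nimɪʊibigilɪ

Syllabifying with onset maximization leaves /n/, /b/, /g/ stranded (no codas are permitted; onsets are limited to one consonant).
Inserting the epenthetic vowel yields /n/ → /ni/, /b/ → /bi/, /g/ → /gi/.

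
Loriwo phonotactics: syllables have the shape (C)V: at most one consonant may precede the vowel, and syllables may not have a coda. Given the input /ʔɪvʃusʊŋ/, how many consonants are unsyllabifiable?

Under (C)V, the unsyllabifiable consonants are /v/, /ŋ/ (no codas are permitted; onsets are limited to one consonant).

2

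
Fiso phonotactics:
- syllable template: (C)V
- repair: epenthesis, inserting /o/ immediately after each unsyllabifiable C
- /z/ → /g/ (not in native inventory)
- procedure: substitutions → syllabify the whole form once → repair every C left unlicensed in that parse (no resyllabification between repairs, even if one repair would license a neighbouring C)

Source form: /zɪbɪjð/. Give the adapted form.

Substitution: /z/ → /g/, giving /gɪbɪjð/.
The consonants /j/, /ð/ cannot be parsed into a legal (C)V syllable (no codas are permitted; onsets are limited to one consonant).
Inserting the epenthetic vowel yields /j/ → /jo/, /ð/ → /ðo/.

gɪbɪjoðo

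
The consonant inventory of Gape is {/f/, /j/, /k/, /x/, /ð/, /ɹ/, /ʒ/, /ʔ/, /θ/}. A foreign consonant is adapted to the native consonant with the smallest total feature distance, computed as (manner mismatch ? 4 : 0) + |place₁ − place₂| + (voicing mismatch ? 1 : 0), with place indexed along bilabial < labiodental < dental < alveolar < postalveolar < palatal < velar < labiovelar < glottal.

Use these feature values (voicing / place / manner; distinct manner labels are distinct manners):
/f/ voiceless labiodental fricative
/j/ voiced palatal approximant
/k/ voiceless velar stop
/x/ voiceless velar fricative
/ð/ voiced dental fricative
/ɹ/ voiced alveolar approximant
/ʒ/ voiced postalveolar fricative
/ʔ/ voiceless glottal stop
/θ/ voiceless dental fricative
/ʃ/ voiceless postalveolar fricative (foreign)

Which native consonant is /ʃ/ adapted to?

ʒ

/ʒ/ is closest: same manner (fricative), place distance 0 (postalveolar→postalveolar), voicing differs (+1); total 1. Next closest is /x/ at distance 2.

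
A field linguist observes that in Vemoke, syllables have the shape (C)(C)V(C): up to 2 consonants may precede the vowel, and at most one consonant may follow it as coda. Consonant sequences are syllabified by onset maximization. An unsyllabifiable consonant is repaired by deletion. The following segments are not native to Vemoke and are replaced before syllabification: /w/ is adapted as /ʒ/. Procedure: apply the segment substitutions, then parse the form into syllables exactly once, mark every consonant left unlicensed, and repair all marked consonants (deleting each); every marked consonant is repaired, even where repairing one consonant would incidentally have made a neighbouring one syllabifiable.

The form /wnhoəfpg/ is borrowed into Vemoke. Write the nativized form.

Substitution: /w/ → /ʒ/, giving /ʒnhoəfpg/.
Under (C)(C)V(C), the unsyllabifiable consonants are /ʒ/, /p/, /g/ (at most one coda consonant is licensed; onsets may contain at most 2 consonants).
Deleting the stranded consonants removes /ʒ/, /p/, /g/.

nhoəf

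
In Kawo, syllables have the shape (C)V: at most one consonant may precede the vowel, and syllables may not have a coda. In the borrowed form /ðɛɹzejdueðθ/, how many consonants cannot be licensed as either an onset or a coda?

Under (C)V, the unsyllabifiable consonants are /ɹ/, /j/, /ð/, /θ/ (no codas are permitted; onsets are limited to one consonant).

4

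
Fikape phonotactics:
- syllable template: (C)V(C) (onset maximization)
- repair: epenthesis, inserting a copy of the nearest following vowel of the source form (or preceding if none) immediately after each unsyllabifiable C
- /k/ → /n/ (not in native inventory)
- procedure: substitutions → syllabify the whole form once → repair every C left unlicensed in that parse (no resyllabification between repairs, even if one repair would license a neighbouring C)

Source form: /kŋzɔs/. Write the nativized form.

nɔŋɔzɔs

Substitution: /k/ → /n/, giving /nŋzɔs/.
Under (C)V(C), the unsyllabifiable consonants are /n/, /ŋ/ (at most one coda consonant is licensed; onsets are limited to one consonant).
Inserting the epenthetic vowel yields /n/ → /nɔ/, /ŋ/ → /ŋɔ/.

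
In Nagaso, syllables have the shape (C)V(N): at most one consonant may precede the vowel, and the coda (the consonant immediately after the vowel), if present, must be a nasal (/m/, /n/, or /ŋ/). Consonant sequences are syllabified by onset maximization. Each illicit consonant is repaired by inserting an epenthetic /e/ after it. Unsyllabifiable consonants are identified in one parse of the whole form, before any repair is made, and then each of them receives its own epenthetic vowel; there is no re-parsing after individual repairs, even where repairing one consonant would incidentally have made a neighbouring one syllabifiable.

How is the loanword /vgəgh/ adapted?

vegəgehe

The consonants /v/, /g/, /h/ cannot be parsed into a legal (C)V(N) syllable (only a nasal (/m/, /n/, or /ŋ/) is licensed in coda position; onsets are limited to one consonant).
Epenthesis after each stranded consonant: /v/ → /ve/, /g/ → /ge/, /h/ → /he/.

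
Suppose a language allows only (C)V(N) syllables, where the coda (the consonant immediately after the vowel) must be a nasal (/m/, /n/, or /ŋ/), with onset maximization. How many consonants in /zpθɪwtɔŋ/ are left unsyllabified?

3

Under (C)V(N), the unsyllabifiable consonants are /z/, /p/, /w/ (only a nasal (/m/, /n/, or /ŋ/) is licensed in coda position; onsets are limited to one consonant).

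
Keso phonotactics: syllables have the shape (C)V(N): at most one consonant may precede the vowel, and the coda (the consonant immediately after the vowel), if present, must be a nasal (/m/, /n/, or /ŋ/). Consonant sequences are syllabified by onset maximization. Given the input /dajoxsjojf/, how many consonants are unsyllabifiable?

4

Syllabifying with onset maximization leaves /x/, /s/, /j/, /f/ stranded (only a nasal (/m/, /n/, or /ŋ/) is licensed in coda position; onsets are limited to one consonant).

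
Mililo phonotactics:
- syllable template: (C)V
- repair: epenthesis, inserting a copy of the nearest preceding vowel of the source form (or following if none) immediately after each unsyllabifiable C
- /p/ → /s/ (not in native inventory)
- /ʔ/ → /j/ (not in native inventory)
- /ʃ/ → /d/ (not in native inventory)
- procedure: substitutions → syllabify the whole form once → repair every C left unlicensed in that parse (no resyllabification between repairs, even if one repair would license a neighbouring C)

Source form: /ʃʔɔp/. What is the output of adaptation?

Substitution: /ʃ/ → /d/, /ʔ/ → /j/, /p/ → /s/, giving /djɔs/.
Syllabifying with onset maximization leaves /d/, /s/ stranded (no codas are permitted; onsets are limited to one consonant).
Epenthesis after each stranded consonant: /d/ → /dɔ/, /s/ → /sɔ/.

dɔjɔsɔ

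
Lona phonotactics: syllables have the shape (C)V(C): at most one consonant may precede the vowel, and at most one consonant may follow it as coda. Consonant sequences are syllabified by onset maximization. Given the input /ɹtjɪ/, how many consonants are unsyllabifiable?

The consonants /ɹ/, /t/ cannot be parsed into a legal (C)V(C) syllable (at most one coda consonant is licensed; onsets are limited to one consonant).

2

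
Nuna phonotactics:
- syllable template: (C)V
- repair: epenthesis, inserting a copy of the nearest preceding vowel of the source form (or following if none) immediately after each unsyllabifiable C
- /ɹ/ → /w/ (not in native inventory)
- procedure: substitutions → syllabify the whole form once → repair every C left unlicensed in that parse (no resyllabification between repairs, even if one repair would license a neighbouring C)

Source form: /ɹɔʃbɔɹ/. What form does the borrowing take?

wɔʃɔbɔwɔ

Substitution: /ɹ/ → /w/, giving /wɔʃbɔw/.
Under (C)V, the unsyllabifiable consonants are /ʃ/, /w/ (no codas are permitted; onsets are limited to one consonant).
Epenthesis after each stranded consonant: /ʃ/ → /ʃɔ/, /w/ → /wɔ/.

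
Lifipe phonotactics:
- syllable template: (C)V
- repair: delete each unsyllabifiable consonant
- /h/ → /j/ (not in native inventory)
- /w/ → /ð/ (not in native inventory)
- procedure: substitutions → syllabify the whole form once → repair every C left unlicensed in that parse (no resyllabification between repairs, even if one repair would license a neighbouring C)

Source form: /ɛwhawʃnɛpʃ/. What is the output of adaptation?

Substitution: /w/ → /ð/, /h/ → /j/, giving /ɛðjaðʃnɛpʃ/.
Under (C)V, the unsyllabifiable consonants are /ð/, /ð/, /ʃ/, /p/, /ʃ/ (no codas are permitted; onsets are limited to one consonant).
Deletion applies to /ð/, /ð/, /ʃ/, /p/, /ʃ/.

ɛjanɛ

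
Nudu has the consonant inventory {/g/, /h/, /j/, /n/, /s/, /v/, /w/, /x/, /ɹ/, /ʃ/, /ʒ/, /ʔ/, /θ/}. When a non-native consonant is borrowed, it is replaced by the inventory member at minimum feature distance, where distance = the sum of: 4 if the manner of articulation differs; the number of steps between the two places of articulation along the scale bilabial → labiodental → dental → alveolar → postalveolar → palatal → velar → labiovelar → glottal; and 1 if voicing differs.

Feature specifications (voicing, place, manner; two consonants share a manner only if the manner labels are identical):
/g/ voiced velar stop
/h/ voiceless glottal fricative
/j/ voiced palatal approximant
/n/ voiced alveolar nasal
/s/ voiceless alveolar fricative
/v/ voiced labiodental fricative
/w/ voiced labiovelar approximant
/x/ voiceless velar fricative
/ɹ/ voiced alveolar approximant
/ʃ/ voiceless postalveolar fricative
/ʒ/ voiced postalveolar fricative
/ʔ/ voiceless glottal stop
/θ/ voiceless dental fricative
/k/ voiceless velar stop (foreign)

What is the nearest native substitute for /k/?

/g/ is closest: same manner (stop), place distance 0 (velar→velar), voicing differs (+1); total 1. Next closest is /ʔ/ at distance 2.

g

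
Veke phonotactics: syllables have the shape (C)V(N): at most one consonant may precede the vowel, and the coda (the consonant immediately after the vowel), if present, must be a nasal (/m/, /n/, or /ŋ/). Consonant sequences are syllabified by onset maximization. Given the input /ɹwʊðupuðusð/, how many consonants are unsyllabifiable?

3

Syllabifying with onset maximization leaves /ɹ/, /s/, /ð/ stranded (only a nasal (/m/, /n/, or /ŋ/) is licensed in coda position; onsets are limited to one consonant).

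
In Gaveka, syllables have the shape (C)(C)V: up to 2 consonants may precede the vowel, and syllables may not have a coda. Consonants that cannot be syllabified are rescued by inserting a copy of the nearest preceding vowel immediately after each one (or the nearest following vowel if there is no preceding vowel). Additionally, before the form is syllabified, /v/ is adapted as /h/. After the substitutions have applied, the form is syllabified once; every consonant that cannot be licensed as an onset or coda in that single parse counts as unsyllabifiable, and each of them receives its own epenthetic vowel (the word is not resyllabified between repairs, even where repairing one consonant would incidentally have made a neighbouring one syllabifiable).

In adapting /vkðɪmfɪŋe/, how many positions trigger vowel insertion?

After substitution the input is /hkðɪmfɪŋe/.
The unsyllabifiable consonants are /h/; each receives one epenthetic vowel.

1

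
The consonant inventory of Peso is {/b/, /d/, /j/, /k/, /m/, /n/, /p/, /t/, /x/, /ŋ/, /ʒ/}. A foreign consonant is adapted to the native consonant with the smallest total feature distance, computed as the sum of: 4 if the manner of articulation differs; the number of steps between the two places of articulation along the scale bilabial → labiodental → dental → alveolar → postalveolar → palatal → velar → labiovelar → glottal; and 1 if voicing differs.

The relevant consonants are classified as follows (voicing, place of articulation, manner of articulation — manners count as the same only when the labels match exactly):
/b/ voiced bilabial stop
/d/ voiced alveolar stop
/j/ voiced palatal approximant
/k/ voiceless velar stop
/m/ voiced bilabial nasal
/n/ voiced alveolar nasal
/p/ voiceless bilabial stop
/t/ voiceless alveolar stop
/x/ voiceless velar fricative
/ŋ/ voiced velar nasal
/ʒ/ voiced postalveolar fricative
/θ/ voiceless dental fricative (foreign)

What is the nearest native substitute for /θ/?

ʒ

/ʒ/ is closest: same manner (fricative), place distance 2 (dental→postalveolar), voicing differs (+1); total 3. Next closest is /x/ at distance 4.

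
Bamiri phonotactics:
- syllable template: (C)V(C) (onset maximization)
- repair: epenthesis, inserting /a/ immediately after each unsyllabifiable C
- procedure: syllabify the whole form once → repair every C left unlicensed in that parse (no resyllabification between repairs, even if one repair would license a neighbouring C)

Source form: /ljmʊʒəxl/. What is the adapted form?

lajamʊʒəxla

Syllabifying with onset maximization leaves /l/, /j/, /l/ stranded (at most one coda consonant is licensed; onsets are limited to one consonant).
Inserting the epenthetic vowel yields /l/ → /la/, /j/ → /ja/, /l/ → /la/.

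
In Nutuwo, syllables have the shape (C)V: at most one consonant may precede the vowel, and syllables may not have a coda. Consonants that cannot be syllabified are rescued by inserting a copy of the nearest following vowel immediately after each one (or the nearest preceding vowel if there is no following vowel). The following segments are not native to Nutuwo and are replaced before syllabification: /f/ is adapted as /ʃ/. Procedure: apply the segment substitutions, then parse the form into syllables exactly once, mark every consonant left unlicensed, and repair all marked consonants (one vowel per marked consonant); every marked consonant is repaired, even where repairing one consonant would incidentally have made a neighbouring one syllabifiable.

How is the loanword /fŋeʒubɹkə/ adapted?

ʃeŋeʒubəɹəkə

Substitution: /f/ → /ʃ/, giving /ʃŋeʒubɹkə/.
The consonants /ʃ/, /b/, /ɹ/ cannot be parsed into a legal (C)V syllable (no codas are permitted; onsets are limited to one consonant).
Epenthesis after each stranded consonant: /ʃ/ → /ʃe/, /b/ → /bə/, /ɹ/ → /ɹə/.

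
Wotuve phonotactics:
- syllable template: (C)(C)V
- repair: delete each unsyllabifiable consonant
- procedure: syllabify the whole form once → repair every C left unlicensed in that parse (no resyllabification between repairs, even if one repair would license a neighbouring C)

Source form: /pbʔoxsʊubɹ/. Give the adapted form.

bʔoxsʊu

Syllabifying with onset maximization leaves /p/, /b/, /ɹ/ stranded (no codas are permitted; onsets may contain at most 2 consonants).
Deletion applies to /p/, /b/, /ɹ/.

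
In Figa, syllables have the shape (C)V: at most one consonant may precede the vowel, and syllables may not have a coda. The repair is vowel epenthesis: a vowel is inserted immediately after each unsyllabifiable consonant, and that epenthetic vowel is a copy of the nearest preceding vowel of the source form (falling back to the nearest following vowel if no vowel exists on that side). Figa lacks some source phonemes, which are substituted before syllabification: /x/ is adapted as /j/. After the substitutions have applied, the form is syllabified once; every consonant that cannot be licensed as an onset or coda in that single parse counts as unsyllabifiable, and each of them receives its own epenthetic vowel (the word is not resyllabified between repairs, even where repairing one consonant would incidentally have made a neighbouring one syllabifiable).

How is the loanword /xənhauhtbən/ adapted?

Substitution: /x/ → /j/, giving /jənhauhtbən/.
The consonants /n/, /h/, /t/, /n/ cannot be parsed into a legal (C)V syllable (no codas are permitted; onsets are limited to one consonant).
Each unlicensed consonant becomes the onset of a new syllable: /n/ → /nə/, /h/ → /hu/, /t/ → /tu/, /n/ → /nə/.

jənəhauhutubənə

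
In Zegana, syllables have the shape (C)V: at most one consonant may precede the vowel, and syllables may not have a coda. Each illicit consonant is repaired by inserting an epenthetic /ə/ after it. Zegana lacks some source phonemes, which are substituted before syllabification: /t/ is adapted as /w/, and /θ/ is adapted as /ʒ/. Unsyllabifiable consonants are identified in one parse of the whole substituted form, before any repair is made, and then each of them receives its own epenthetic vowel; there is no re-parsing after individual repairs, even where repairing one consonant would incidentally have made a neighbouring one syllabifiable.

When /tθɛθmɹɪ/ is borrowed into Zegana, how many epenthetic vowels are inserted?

3

After substitution the input is /wʒɛʒmɹɪ/.
The unsyllabifiable consonants are /w/, /ʒ/, /m/; each receives one epenthetic vowel.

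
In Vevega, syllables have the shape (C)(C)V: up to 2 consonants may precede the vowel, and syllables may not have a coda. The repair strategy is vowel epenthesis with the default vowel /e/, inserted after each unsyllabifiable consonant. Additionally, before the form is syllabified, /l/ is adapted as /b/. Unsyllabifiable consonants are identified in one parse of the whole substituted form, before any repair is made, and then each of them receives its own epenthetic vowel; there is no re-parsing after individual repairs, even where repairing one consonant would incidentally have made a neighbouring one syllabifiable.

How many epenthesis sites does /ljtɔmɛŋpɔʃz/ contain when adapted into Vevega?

After substitution the input is /bjtɔmɛŋpɔʃz/.
The unsyllabifiable consonants are /b/, /ʃ/, /z/; each receives one epenthetic vowel.

3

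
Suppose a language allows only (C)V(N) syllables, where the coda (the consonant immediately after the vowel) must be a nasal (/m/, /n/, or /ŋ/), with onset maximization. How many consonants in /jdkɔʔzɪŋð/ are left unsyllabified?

4

Under (C)V(N), the unsyllabifiable consonants are /j/, /d/, /ʔ/, /ð/ (only a nasal (/m/, /n/, or /ŋ/) is licensed in coda position; onsets are limited to one consonant).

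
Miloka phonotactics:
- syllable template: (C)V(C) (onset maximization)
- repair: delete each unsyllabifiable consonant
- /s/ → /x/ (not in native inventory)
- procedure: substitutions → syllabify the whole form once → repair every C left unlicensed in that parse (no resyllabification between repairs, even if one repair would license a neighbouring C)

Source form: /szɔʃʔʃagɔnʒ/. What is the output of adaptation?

zɔʃʃagɔn

Substitution: /s/ → /x/, giving /xzɔʃʔʃagɔnʒ/.
Under (C)V(C), the unsyllabifiable consonants are /x/, /ʔ/, /ʒ/ (at most one coda consonant is licensed; onsets are limited to one consonant).
Each unlicensed consonant is deleted: /x/, /ʔ/, /ʒ/.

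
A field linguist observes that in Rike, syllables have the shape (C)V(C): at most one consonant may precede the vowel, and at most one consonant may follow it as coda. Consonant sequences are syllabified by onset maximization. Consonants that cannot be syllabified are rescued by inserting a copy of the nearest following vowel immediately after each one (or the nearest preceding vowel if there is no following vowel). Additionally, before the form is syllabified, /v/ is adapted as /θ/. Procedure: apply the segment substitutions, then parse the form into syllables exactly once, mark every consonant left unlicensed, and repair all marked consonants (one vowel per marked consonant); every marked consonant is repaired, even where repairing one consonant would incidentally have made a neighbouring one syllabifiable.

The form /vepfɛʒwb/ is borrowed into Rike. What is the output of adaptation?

θepfɛʒwɛbɛ

Substitution: /v/ → /θ/, giving /θepfɛʒwb/.
Under (C)V(C), the unsyllabifiable consonants are /w/, /b/ (at most one coda consonant is licensed; onsets are limited to one consonant).
Epenthesis after each stranded consonant: /w/ → /wɛ/, /b/ → /bɛ/.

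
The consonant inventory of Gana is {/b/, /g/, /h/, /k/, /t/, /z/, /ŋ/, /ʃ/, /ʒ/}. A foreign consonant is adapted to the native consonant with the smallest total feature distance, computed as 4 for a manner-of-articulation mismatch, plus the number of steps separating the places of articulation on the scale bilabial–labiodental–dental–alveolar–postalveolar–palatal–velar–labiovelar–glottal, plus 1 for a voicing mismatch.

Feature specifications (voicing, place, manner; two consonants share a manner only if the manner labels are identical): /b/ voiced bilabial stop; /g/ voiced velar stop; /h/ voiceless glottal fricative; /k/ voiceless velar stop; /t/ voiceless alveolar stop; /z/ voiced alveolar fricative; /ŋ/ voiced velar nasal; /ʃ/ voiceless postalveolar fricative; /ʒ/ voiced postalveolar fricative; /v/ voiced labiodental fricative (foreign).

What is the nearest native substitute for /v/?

/z/ is closest: same manner (fricative), place distance 2 (labiodental→alveolar), same voicing; total 2. Next closest is /ʒ/ at distance 3.

z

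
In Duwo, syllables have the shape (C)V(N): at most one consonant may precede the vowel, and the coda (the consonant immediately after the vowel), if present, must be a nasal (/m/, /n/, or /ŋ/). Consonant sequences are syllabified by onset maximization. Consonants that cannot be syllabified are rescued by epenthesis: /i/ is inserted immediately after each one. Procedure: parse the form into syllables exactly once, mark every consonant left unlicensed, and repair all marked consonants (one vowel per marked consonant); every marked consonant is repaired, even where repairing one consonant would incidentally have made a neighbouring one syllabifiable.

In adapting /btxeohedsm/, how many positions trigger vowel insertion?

The unsyllabifiable consonants are /b/, /t/, /d/, /s/, /m/; each receives one epenthetic vowel.

5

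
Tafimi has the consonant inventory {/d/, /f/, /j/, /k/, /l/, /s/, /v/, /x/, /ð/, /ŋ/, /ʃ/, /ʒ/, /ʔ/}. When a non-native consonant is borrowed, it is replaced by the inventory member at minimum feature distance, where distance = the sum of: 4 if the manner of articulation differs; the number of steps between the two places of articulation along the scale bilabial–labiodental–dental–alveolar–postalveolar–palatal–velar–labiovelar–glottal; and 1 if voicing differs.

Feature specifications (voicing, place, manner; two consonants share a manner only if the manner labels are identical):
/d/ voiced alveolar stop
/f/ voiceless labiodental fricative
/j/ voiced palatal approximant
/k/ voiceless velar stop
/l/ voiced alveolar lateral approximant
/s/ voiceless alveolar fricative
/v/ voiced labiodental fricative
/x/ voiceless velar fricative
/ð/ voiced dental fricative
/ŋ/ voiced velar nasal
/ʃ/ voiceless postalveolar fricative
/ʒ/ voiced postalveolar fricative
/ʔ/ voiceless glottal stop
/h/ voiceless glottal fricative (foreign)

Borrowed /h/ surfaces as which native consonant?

x

/x/ is closest: same manner (fricative), place distance 2 (glottal→velar), same voicing; total 2. Next closest is /ʃ/ at distance 4.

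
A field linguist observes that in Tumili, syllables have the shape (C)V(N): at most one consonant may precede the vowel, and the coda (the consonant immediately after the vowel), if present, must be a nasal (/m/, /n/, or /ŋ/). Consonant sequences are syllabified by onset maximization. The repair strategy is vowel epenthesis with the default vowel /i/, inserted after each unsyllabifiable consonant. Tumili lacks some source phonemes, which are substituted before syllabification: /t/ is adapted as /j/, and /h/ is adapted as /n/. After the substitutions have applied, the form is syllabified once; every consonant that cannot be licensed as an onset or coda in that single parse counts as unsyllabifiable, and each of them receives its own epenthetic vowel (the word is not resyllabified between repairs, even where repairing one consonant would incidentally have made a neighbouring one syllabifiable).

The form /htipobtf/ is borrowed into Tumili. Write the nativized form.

Substitution: /h/ → /n/, /t/ → /j/, giving /njipobjf/.
Under (C)V(N), the unsyllabifiable consonants are /n/, /b/, /j/, /f/ (only a nasal (/m/, /n/, or /ŋ/) is licensed in coda position; onsets are limited to one consonant).
Each unlicensed consonant becomes the onset of a new syllable: /n/ → /ni/, /b/ → /bi/, /j/ → /ji/, /f/ → /fi/.

nijipobijifi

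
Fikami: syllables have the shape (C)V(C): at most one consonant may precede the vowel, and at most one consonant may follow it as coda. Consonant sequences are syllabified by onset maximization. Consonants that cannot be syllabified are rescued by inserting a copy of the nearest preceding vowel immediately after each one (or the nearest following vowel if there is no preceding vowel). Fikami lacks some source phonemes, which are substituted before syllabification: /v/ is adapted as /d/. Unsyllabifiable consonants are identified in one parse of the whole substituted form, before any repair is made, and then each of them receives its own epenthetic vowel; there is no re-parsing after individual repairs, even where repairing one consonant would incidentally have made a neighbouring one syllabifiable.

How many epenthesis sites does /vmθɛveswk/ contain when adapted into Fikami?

After substitution the input is /dmθɛdeswk/.
The unsyllabifiable consonants are /d/, /m/, /w/, /k/; each receives one epenthetic vowel.

4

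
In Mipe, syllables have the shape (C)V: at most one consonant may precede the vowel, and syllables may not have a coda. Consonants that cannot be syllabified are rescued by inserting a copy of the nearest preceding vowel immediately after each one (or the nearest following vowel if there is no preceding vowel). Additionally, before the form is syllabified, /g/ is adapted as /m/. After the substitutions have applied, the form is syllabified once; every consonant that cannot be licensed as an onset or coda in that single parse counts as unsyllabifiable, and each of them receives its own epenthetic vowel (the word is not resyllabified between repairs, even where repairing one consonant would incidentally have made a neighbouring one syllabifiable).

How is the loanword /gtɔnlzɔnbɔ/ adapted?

mɔtɔnɔlɔzɔnɔbɔ

Substitution: /g/ → /m/, giving /mtɔnlzɔnbɔ/.
Under (C)V, the unsyllabifiable consonants are /m/, /n/, /l/, /n/ (no codas are permitted; onsets are limited to one consonant).
Epenthesis after each stranded consonant: /m/ → /mɔ/, /n/ → /nɔ/, /l/ → /lɔ/, /n/ → /nɔ/.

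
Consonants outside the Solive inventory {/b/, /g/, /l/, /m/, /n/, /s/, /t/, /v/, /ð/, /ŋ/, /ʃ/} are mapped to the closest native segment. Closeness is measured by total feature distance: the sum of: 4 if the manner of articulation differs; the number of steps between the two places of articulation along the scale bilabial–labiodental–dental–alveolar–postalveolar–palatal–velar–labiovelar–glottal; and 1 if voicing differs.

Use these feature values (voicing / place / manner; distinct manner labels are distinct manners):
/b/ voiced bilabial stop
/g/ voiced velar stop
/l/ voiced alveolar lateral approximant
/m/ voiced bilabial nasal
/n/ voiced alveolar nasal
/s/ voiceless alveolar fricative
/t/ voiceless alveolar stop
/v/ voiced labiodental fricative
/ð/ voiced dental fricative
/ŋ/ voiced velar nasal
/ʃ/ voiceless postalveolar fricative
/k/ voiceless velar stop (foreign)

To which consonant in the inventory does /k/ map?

g

/g/ is closest: same manner (stop), place distance 0 (velar→velar), voicing differs (+1); total 1. Next closest is /t/ at distance 3.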